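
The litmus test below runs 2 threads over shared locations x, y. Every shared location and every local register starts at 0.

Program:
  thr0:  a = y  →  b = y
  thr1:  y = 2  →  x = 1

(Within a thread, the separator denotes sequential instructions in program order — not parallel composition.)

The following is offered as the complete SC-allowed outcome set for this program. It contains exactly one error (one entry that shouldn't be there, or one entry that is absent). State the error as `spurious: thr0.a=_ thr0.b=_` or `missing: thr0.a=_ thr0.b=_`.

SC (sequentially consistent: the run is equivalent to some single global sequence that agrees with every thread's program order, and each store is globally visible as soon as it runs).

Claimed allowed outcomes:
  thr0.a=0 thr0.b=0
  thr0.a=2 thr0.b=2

outcome vector order: (thr0.a,thr0.b)
SC: 3 outcomes — {0/0; 0/2; 2/2}
SC∖claimed = {0/2}

missing: thr0.a=0 thr0.b=2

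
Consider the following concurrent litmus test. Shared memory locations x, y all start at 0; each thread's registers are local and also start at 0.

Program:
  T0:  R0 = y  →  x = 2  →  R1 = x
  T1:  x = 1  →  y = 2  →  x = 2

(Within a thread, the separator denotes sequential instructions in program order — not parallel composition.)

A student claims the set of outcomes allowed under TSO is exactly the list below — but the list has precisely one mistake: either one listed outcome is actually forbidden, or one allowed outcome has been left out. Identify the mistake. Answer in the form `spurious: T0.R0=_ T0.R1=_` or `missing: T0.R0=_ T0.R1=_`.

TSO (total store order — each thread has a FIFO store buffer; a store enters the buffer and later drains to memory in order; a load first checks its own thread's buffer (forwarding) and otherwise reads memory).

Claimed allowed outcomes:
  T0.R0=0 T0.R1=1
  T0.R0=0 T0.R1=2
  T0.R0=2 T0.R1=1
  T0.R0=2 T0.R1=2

outcome vector order: (T0.R0,T0.R1)
TSO: 3 outcomes — {<0 1> <0 2> <2 2>}
claimed∖TSO = {<2 1>}

spurious: T0.R0=2 T0.R1=1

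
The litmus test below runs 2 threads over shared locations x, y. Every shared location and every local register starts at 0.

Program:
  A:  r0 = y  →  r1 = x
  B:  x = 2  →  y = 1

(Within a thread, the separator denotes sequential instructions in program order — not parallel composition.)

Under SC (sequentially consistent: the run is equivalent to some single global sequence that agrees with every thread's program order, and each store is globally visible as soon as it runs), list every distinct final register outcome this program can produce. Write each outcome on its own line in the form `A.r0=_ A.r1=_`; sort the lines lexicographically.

outcome vector order: (A.r0,A.r1)
|SC outcomes| = 3

A.r0=0 A.r1=0
A.r0=0 A.r1=2
A.r0=1 A.r1=2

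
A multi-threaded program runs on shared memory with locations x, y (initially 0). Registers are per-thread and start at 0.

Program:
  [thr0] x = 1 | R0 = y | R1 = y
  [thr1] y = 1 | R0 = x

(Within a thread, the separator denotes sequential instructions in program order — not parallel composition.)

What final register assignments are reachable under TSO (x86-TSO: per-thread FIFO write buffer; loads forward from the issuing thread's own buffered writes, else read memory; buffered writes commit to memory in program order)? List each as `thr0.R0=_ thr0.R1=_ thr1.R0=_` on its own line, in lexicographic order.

thr0.R0=0 thr0.R1=0 thr1.R0=0
thr0.R0=0 thr0.R1=0 thr1.R0=1
thr0.R0=0 thr0.R1=1 thr1.R0=0
thr0.R0=0 thr0.R1=1 thr1.R0=1
thr0.R0=1 thr0.R1=1 thr1.R0=0
thr0.R0=1 thr0.R1=1 thr1.R0=1

outcome vector order: (thr0.R0,thr0.R1,thr1.R0)
|TSO outcomes| = 6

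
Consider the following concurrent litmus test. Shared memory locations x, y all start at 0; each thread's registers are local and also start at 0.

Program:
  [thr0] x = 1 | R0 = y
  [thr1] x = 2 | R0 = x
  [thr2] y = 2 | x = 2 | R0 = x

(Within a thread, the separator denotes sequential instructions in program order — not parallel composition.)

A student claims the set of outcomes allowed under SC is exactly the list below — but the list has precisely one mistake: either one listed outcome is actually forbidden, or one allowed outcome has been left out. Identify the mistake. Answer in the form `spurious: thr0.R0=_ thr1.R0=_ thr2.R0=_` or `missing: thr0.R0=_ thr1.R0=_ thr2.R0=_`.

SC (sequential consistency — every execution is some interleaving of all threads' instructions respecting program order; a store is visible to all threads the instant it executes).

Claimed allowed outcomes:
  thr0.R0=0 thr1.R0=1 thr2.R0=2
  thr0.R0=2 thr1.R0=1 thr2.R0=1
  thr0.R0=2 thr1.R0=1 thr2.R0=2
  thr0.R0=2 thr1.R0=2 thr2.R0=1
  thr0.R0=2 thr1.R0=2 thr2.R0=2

outcome vector order: (thr0.R0,thr1.R0,thr2.R0)
SC: 6 outcomes — {(0,1,2); (0,2,2); (2,1,1); (2,1,2); (2,2,1); (2,2,2)}
SC∖claimed = {(0,2,2)}

missing: thr0.R0=0 thr1.R0=2 thr2.R0=2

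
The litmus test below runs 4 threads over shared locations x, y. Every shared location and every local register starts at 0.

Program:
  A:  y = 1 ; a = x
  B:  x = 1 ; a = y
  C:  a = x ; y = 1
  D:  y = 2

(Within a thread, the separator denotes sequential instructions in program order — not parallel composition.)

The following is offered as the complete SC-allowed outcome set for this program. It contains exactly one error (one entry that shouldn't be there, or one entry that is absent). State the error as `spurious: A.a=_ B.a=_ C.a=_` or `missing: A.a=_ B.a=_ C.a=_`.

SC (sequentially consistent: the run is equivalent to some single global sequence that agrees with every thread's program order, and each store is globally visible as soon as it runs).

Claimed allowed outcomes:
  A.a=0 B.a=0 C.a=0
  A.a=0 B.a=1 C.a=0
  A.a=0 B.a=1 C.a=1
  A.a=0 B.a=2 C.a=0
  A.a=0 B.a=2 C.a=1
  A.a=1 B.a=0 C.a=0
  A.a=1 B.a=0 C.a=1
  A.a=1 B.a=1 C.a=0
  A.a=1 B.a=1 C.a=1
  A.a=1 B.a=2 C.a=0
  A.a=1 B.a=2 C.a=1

spurious: A.a=0 B.a=0 C.a=0

outcome vector order: (A.a,B.a,C.a)
SC: 10 outcomes — {(0,1,0); (0,1,1); (0,2,0); (0,2,1); (1,0,0); (1,0,1); (1,1,0); (1,1,1); (1,2,0); (1,2,1)}
claimed∖SC = {(0,0,0)}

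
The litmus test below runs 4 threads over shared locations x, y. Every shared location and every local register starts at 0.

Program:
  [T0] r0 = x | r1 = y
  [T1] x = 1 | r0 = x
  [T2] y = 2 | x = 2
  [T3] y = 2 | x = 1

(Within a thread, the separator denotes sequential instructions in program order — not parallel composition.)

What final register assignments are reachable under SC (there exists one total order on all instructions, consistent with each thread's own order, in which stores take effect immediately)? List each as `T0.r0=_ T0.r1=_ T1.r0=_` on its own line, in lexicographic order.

outcome vector order: (T0.r0,T0.r1,T1.r0)
|SC outcomes| = 10

T0.r0=0 T0.r1=0 T1.r0=1
T0.r0=0 T0.r1=0 T1.r0=2
T0.r0=0 T0.r1=2 T1.r0=1
T0.r0=0 T0.r1=2 T1.r0=2
T0.r0=1 T0.r1=0 T1.r0=1
T0.r0=1 T0.r1=0 T1.r0=2
T0.r0=1 T0.r1=2 T1.r0=1
T0.r0=1 T0.r1=2 T1.r0=2
T0.r0=2 T0.r1=2 T1.r0=1
T0.r0=2 T0.r1=2 T1.r0=2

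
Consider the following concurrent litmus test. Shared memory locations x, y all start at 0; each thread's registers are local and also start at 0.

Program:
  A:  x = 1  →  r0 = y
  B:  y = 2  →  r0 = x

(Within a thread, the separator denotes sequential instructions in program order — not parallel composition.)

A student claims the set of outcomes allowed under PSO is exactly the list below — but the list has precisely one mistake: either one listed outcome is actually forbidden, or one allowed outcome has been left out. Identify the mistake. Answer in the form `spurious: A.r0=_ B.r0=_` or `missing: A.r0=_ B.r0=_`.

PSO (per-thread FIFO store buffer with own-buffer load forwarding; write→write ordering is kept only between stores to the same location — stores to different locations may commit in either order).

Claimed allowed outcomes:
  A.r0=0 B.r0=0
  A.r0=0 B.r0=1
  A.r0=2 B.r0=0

missing: A.r0=2 B.r0=1

outcome vector order: (A.r0,B.r0)
PSO: 4 outcomes — {<0 0> <0 1> <2 0> <2 1>}
PSO∖claimed = {<2 1>}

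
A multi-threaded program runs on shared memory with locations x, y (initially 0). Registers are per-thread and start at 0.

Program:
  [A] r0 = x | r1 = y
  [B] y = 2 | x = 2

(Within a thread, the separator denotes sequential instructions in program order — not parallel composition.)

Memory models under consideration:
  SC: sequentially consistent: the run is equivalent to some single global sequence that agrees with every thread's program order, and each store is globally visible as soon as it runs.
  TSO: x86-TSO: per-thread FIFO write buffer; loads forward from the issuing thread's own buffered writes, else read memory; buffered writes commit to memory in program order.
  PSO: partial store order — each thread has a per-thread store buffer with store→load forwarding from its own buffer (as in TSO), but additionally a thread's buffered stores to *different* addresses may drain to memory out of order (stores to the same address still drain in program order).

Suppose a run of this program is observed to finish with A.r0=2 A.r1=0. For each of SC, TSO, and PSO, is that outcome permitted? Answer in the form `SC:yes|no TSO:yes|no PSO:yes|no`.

outcome vector order: (A.r0,A.r1)
SC (3): 00, 02, 22
TSO (3): 00, 02, 22
PSO (4): 00, 02, 20, 22
target 20 ∈ {PSO}

SC:no TSO:no PSO:yes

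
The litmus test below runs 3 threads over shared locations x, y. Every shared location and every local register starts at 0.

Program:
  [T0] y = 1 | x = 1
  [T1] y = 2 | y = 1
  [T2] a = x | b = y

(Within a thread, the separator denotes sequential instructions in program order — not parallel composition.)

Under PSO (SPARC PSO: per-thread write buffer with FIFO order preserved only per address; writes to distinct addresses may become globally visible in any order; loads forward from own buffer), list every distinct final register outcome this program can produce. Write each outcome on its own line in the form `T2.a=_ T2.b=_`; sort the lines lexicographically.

outcome vector order: (T2.a,T2.b)
|PSO outcomes| = 6

T2.a=0 T2.b=0
T2.a=0 T2.b=1
T2.a=0 T2.b=2
T2.a=1 T2.b=0
T2.a=1 T2.b=1
T2.a=1 T2.b=2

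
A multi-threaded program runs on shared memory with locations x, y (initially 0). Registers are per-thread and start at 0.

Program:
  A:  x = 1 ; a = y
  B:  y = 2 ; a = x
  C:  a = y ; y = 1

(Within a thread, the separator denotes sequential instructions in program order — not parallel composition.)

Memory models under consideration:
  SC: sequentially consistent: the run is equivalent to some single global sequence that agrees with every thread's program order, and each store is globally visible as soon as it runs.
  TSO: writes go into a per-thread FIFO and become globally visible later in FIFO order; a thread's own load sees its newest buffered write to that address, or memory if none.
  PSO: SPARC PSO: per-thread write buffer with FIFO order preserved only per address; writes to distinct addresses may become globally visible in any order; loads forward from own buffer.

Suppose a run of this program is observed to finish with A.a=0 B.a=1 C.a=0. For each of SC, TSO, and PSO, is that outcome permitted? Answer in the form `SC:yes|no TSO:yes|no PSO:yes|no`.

outcome vector order: (A.a,B.a,C.a)
under SC → <0 1 0>, <0 1 2>, <1 0 0>, <1 0 2>, <1 1 0>, <1 1 2>, <2 0 0>, <2 0 2>, <2 1 0>, <2 1 2>
under TSO → <0 0 0>, <0 0 2>, <0 1 0>, <0 1 2>, <1 0 0>, <1 0 2>, <1 1 0>, <1 1 2>, <2 0 0>, <2 0 2>, <2 1 0>, <2 1 2>
under PSO → <0 0 0>, <0 0 2>, <0 1 0>, <0 1 2>, <1 0 0>, <1 0 2>, <1 1 0>, <1 1 2>, <2 0 0>, <2 0 2>, <2 1 0>, <2 1 2>
target <0 1 0> ∈ {SC,TSO,PSO}

SC:yes TSO:yes PSO:yes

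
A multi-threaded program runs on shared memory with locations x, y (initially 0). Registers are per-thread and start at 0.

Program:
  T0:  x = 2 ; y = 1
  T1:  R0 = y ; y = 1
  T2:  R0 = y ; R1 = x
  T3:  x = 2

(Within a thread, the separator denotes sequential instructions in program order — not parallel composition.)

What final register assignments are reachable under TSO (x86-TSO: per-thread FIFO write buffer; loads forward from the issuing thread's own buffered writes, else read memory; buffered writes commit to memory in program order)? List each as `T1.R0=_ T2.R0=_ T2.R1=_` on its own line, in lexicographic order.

T1.R0=0 T2.R0=0 T2.R1=0
T1.R0=0 T2.R0=0 T2.R1=2
T1.R0=0 T2.R0=1 T2.R1=0
T1.R0=0 T2.R0=1 T2.R1=2
T1.R0=1 T2.R0=0 T2.R1=0
T1.R0=1 T2.R0=0 T2.R1=2
T1.R0=1 T2.R0=1 T2.R1=2

outcome vector order: (T1.R0,T2.R0,T2.R1)
|TSO outcomes| = 7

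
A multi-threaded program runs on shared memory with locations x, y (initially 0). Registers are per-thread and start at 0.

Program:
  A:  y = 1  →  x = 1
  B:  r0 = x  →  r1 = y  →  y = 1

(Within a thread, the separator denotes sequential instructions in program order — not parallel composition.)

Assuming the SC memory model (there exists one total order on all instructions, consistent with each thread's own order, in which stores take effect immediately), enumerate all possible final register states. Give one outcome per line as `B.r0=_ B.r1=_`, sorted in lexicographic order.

B.r0=0 B.r1=0
B.r0=0 B.r1=1
B.r0=1 B.r1=1

outcome vector order: (B.r0,B.r1)
|SC outcomes| = 3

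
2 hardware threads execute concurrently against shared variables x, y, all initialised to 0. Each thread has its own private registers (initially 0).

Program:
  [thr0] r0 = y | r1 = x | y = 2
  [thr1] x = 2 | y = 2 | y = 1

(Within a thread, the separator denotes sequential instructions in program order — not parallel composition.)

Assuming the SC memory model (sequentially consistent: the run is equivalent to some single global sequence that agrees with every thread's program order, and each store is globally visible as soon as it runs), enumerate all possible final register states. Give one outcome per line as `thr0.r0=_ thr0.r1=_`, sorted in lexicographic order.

outcome vector order: (thr0.r0,thr0.r1)
|SC outcomes| = 4

thr0.r0=0 thr0.r1=0
thr0.r0=0 thr0.r1=2
thr0.r0=1 thr0.r1=2
thr0.r0=2 thr0.r1=2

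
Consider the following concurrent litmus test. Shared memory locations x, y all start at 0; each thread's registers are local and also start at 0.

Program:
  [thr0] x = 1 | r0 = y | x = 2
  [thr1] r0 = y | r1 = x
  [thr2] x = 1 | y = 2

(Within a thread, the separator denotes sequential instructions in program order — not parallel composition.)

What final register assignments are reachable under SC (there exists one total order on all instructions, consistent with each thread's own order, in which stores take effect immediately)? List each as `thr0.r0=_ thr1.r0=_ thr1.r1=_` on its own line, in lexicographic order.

outcome vector order: (thr0.r0,thr1.r0,thr1.r1)
|SC outcomes| = 10

thr0.r0=0 thr1.r0=0 thr1.r1=0
thr0.r0=0 thr1.r0=0 thr1.r1=1
thr0.r0=0 thr1.r0=0 thr1.r1=2
thr0.r0=0 thr1.r0=2 thr1.r1=1
thr0.r0=0 thr1.r0=2 thr1.r1=2
thr0.r0=2 thr1.r0=0 thr1.r1=0
thr0.r0=2 thr1.r0=0 thr1.r1=1
thr0.r0=2 thr1.r0=0 thr1.r1=2
thr0.r0=2 thr1.r0=2 thr1.r1=1
thr0.r0=2 thr1.r0=2 thr1.r1=2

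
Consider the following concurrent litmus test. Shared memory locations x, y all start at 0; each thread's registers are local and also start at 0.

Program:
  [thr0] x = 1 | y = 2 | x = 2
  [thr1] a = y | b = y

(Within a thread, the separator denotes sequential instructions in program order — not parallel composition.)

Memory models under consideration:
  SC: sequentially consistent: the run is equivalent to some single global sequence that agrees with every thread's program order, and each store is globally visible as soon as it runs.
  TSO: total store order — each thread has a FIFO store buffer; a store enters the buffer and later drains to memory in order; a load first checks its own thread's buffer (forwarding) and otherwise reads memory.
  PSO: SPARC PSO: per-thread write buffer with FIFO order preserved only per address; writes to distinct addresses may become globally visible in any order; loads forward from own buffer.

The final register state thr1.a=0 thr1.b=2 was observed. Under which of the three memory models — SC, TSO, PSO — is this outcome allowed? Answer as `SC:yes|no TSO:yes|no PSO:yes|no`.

outcome vector order: (thr1.a,thr1.b)
SC (3): 00 02 22
TSO (3): 00 02 22
PSO (3): 00 02 22
target 02 ∈ {SC,TSO,PSO}

SC:yes TSO:yes PSO:yes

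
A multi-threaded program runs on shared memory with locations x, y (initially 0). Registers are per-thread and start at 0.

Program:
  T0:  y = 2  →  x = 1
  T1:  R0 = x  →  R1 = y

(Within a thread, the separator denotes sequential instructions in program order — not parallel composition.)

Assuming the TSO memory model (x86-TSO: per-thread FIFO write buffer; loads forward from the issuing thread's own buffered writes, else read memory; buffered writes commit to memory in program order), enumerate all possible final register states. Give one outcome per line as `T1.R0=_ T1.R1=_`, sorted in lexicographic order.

T1.R0=0 T1.R1=0
T1.R0=0 T1.R1=2
T1.R0=1 T1.R1=2

outcome vector order: (T1.R0,T1.R1)
|TSO outcomes| = 3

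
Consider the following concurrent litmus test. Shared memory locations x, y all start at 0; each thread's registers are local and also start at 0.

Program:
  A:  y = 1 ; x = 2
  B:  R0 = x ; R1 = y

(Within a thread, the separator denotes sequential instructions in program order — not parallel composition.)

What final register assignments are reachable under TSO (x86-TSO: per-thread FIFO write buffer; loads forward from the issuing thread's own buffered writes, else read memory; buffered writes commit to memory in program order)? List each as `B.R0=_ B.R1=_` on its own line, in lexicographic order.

B.R0=0 B.R1=0
B.R0=0 B.R1=1
B.R0=2 B.R1=1

outcome vector order: (B.R0,B.R1)
|TSO outcomes| = 3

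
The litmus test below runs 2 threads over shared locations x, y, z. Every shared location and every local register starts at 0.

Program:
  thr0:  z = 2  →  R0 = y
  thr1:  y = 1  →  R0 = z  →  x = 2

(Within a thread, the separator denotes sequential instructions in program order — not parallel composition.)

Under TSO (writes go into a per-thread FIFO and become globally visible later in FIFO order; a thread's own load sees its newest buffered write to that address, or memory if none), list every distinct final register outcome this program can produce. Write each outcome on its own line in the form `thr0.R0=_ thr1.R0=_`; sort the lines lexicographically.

thr0.R0=0 thr1.R0=0
thr0.R0=0 thr1.R0=2
thr0.R0=1 thr1.R0=0
thr0.R0=1 thr1.R0=2

outcome vector order: (thr0.R0,thr1.R0)
|TSO outcomes| = 4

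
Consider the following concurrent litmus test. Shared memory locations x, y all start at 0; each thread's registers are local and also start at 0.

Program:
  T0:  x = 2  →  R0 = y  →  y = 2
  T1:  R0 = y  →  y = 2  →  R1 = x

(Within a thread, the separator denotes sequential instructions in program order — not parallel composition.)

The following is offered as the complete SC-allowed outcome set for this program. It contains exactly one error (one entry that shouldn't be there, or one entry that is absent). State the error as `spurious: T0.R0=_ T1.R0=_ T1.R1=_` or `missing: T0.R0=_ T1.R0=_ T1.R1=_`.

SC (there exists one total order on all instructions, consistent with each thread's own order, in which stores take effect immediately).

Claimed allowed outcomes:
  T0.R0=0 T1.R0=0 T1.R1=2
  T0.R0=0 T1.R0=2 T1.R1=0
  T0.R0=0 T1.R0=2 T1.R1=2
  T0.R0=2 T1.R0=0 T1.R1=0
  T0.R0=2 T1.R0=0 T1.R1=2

outcome vector order: (T0.R0,T1.R0,T1.R1)
[SC] allowed = {0/0/2, 0/2/2, 2/0/0, 2/0/2}
claimed∖SC = {0/2/0}

spurious: T0.R0=0 T1.R0=2 T1.R1=0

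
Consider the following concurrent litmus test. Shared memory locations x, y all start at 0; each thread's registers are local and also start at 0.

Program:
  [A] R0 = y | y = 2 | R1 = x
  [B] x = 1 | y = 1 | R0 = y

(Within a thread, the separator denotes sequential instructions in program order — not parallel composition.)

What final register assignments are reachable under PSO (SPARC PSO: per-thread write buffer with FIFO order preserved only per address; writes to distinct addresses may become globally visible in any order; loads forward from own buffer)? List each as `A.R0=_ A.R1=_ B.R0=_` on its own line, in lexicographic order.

A.R0=0 A.R1=0 B.R0=1
A.R0=0 A.R1=0 B.R0=2
A.R0=0 A.R1=1 B.R0=1
A.R0=0 A.R1=1 B.R0=2
A.R0=1 A.R1=0 B.R0=1
A.R0=1 A.R1=0 B.R0=2
A.R0=1 A.R1=1 B.R0=1
A.R0=1 A.R1=1 B.R0=2

outcome vector order: (A.R0,A.R1,B.R0)
|PSO outcomes| = 8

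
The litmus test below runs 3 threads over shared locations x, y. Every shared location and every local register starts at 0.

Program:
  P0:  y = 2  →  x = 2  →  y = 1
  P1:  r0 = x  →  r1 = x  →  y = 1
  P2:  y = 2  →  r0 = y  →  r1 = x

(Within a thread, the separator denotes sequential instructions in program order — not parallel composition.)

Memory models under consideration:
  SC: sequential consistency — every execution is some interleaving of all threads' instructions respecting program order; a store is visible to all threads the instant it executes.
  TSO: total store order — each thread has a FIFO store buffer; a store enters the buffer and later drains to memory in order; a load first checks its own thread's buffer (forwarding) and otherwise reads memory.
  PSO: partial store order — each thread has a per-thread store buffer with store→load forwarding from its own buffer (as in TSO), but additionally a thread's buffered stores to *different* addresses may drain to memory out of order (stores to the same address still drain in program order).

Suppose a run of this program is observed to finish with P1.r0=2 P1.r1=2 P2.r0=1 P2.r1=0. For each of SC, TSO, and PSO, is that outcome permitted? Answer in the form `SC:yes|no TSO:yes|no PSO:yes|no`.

SC:no TSO:no PSO:yes

outcome vector order: (P1.r0,P1.r1,P2.r0,P2.r1)
under SC → (0,0,1,0); (0,0,1,2); (0,0,2,0); (0,0,2,2); (0,2,1,2); (0,2,2,0); (0,2,2,2); (2,2,1,2); (2,2,2,0); (2,2,2,2)
under TSO → (0,0,1,0); (0,0,1,2); (0,0,2,0); (0,0,2,2); (0,2,1,2); (0,2,2,0); (0,2,2,2); (2,2,1,2); (2,2,2,0); (2,2,2,2)
under PSO → (0,0,1,0); (0,0,1,2); (0,0,2,0); (0,0,2,2); (0,2,1,0); (0,2,1,2); (0,2,2,0); (0,2,2,2); (2,2,1,0); (2,2,1,2); (2,2,2,0); (2,2,2,2)
target (2,2,1,0) ∈ {PSO}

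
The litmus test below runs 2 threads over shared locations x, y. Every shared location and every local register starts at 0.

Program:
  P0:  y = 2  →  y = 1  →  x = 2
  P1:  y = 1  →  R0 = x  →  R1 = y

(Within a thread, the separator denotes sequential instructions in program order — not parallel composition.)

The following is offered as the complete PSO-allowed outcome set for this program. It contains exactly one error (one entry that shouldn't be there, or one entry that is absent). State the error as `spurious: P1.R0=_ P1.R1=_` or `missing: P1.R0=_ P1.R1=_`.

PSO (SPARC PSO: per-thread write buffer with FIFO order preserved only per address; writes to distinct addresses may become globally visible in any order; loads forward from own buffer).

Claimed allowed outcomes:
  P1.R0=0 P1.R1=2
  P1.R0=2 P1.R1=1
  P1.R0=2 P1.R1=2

missing: P1.R0=0 P1.R1=1

outcome vector order: (P1.R0,P1.R1)
PSO: 4 outcomes — {01; 02; 21; 22}
PSO∖claimed = {01}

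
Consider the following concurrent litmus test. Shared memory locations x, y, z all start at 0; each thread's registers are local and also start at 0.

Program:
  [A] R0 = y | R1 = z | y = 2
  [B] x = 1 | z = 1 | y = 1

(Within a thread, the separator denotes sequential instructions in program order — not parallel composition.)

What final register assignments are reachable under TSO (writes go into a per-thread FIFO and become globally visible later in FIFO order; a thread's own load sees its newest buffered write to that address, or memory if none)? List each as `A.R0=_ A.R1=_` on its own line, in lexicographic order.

A.R0=0 A.R1=0
A.R0=0 A.R1=1
A.R0=1 A.R1=1

outcome vector order: (A.R0,A.R1)
|TSO outcomes| = 3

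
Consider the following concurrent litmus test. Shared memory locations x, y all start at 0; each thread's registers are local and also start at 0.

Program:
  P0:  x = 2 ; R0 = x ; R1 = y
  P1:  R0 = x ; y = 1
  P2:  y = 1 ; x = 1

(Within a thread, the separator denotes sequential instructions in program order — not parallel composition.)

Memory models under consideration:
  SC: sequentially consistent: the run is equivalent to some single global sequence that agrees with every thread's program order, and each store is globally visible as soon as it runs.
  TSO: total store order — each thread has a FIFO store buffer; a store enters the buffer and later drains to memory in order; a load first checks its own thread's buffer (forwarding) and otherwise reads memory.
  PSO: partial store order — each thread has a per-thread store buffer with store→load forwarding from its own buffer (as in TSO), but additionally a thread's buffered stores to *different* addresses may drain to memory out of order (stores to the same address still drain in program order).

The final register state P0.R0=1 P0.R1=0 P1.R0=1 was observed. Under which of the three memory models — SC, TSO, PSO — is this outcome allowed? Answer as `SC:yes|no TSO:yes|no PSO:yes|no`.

outcome vector order: (P0.R0,P0.R1,P1.R0)
[SC] allowed = {1/1/0 1/1/1 1/1/2 2/0/0 2/0/1 2/0/2 2/1/0 2/1/1 2/1/2}
[TSO] allowed = {1/1/0 1/1/1 1/1/2 2/0/0 2/0/1 2/0/2 2/1/0 2/1/1 2/1/2}
[PSO] allowed = {1/0/0 1/0/1 1/0/2 1/1/0 1/1/1 1/1/2 2/0/0 2/0/1 2/0/2 2/1/0 2/1/1 2/1/2}
target 1/0/1 ∈ {PSO}

SC:no TSO:no PSO:yes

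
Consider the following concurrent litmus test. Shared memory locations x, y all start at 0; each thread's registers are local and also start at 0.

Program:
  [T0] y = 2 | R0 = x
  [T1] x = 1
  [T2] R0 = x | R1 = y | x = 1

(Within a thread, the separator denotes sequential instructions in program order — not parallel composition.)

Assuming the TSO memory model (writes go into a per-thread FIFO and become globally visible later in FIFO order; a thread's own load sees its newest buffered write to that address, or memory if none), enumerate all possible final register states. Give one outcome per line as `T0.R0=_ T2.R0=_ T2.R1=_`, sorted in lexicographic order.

outcome vector order: (T0.R0,T2.R0,T2.R1)
|TSO outcomes| = 8

T0.R0=0 T2.R0=0 T2.R1=0
T0.R0=0 T2.R0=0 T2.R1=2
T0.R0=0 T2.R0=1 T2.R1=0
T0.R0=0 T2.R0=1 T2.R1=2
T0.R0=1 T2.R0=0 T2.R1=0
T0.R0=1 T2.R0=0 T2.R1=2
T0.R0=1 T2.R0=1 T2.R1=0
T0.R0=1 T2.R0=1 T2.R1=2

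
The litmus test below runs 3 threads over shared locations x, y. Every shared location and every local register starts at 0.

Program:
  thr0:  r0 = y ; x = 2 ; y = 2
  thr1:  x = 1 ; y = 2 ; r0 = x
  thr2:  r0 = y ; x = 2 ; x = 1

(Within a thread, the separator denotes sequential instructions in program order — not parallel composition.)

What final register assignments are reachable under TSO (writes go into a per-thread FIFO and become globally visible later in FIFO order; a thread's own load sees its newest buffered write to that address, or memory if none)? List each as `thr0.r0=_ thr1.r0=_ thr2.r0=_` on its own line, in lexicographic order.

outcome vector order: (thr0.r0,thr1.r0,thr2.r0)
|TSO outcomes| = 8

thr0.r0=0 thr1.r0=1 thr2.r0=0
thr0.r0=0 thr1.r0=1 thr2.r0=2
thr0.r0=0 thr1.r0=2 thr2.r0=0
thr0.r0=0 thr1.r0=2 thr2.r0=2
thr0.r0=2 thr1.r0=1 thr2.r0=0
thr0.r0=2 thr1.r0=1 thr2.r0=2
thr0.r0=2 thr1.r0=2 thr2.r0=0
thr0.r0=2 thr1.r0=2 thr2.r0=2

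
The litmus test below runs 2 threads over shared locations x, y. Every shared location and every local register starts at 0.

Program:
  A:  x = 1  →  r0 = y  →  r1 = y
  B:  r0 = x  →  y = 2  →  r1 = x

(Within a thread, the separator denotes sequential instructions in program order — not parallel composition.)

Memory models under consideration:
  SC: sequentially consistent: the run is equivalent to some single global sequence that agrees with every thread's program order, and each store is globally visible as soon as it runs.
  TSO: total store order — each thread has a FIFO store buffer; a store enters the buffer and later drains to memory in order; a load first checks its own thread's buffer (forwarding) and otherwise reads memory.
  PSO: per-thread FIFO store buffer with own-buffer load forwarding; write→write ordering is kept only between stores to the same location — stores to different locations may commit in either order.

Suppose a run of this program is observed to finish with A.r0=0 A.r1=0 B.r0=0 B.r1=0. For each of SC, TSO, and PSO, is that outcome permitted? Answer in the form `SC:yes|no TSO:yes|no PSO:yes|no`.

SC:no TSO:yes PSO:yes

outcome vector order: (A.r0,A.r1,B.r0,B.r1)
under SC → (0,0,0,1) (0,0,1,1) (0,2,0,1) (0,2,1,1) (2,2,0,0) (2,2,0,1) (2,2,1,1)
under TSO → (0,0,0,0) (0,0,0,1) (0,0,1,1) (0,2,0,0) (0,2,0,1) (0,2,1,1) (2,2,0,0) (2,2,0,1) (2,2,1,1)
under PSO → (0,0,0,0) (0,0,0,1) (0,0,1,1) (0,2,0,0) (0,2,0,1) (0,2,1,1) (2,2,0,0) (2,2,0,1) (2,2,1,1)
target (0,0,0,0) ∈ {TSO,PSO}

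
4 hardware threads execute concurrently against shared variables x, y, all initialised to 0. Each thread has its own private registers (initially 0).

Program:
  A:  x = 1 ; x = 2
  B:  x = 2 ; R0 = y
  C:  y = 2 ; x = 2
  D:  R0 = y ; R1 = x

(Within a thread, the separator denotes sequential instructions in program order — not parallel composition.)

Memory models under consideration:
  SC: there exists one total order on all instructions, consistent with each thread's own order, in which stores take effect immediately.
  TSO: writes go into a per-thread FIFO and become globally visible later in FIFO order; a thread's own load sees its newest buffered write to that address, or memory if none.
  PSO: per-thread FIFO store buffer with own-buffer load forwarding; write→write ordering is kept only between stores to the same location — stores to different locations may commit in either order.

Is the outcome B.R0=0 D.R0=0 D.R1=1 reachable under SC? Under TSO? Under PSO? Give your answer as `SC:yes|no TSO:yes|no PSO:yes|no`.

SC:yes TSO:yes PSO:yes

outcome vector order: (B.R0,D.R0,D.R1)
under SC → (0,0,0) (0,0,1) (0,0,2) (0,2,1) (0,2,2) (2,0,0) (2,0,1) (2,0,2) (2,2,0) (2,2,1) (2,2,2)
under TSO → (0,0,0) (0,0,1) (0,0,2) (0,2,0) (0,2,1) (0,2,2) (2,0,0) (2,0,1) (2,0,2) (2,2,0) (2,2,1) (2,2,2)
under PSO → (0,0,0) (0,0,1) (0,0,2) (0,2,0) (0,2,1) (0,2,2) (2,0,0) (2,0,1) (2,0,2) (2,2,0) (2,2,1) (2,2,2)
target (0,0,1) ∈ {SC,TSO,PSO}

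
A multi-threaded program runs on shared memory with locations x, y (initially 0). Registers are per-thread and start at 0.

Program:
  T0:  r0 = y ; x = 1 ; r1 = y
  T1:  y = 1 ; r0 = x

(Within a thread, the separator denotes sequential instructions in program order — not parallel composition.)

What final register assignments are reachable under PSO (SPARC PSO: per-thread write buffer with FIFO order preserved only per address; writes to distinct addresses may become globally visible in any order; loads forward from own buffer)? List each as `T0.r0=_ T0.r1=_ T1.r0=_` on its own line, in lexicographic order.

T0.r0=0 T0.r1=0 T1.r0=0
T0.r0=0 T0.r1=0 T1.r0=1
T0.r0=0 T0.r1=1 T1.r0=0
T0.r0=0 T0.r1=1 T1.r0=1
T0.r0=1 T0.r1=1 T1.r0=0
T0.r0=1 T0.r1=1 T1.r0=1

outcome vector order: (T0.r0,T0.r1,T1.r0)
|PSO outcomes| = 6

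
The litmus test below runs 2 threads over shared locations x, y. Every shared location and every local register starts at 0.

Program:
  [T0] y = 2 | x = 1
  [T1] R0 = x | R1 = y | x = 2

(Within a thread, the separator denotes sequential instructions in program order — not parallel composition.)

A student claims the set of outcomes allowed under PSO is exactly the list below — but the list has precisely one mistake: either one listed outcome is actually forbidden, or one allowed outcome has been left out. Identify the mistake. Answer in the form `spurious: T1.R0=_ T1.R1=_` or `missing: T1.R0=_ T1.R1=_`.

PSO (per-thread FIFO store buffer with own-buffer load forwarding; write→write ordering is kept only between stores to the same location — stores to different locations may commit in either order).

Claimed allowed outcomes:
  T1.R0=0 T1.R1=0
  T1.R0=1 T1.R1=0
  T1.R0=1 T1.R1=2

outcome vector order: (T1.R0,T1.R1)
PSO (4): 0/0; 0/2; 1/0; 1/2
PSO∖claimed = {0/2}

missing: T1.R0=0 T1.R1=2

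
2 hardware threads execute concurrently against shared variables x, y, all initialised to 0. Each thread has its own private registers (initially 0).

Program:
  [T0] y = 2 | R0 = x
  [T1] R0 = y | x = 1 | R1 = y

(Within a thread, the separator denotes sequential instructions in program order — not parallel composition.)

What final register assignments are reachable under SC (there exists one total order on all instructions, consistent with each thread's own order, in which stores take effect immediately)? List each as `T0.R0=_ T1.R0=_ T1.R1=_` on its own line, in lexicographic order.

outcome vector order: (T0.R0,T1.R0,T1.R1)
|SC outcomes| = 5

T0.R0=0 T1.R0=0 T1.R1=2
T0.R0=0 T1.R0=2 T1.R1=2
T0.R0=1 T1.R0=0 T1.R1=0
T0.R0=1 T1.R0=0 T1.R1=2
T0.R0=1 T1.R0=2 T1.R1=2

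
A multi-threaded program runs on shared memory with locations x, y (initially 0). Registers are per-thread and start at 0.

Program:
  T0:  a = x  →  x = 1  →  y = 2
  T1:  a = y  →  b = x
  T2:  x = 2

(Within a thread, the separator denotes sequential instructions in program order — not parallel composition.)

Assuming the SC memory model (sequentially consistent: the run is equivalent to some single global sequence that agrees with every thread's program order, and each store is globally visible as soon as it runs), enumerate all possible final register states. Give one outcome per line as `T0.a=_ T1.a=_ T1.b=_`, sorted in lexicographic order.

T0.a=0 T1.a=0 T1.b=0
T0.a=0 T1.a=0 T1.b=1
T0.a=0 T1.a=0 T1.b=2
T0.a=0 T1.a=2 T1.b=1
T0.a=0 T1.a=2 T1.b=2
T0.a=2 T1.a=0 T1.b=0
T0.a=2 T1.a=0 T1.b=1
T0.a=2 T1.a=0 T1.b=2
T0.a=2 T1.a=2 T1.b=1

outcome vector order: (T0.a,T1.a,T1.b)
|SC outcomes| = 9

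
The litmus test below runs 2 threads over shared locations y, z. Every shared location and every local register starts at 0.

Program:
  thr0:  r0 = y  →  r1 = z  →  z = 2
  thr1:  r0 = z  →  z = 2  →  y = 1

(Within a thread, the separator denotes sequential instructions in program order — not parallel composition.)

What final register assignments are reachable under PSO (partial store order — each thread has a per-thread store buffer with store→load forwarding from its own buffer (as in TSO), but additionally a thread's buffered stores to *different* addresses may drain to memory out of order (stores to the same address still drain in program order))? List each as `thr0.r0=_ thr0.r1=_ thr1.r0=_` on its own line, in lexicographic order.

outcome vector order: (thr0.r0,thr0.r1,thr1.r0)
|PSO outcomes| = 5

thr0.r0=0 thr0.r1=0 thr1.r0=0
thr0.r0=0 thr0.r1=0 thr1.r0=2
thr0.r0=0 thr0.r1=2 thr1.r0=0
thr0.r0=1 thr0.r1=0 thr1.r0=0
thr0.r0=1 thr0.r1=2 thr1.r0=0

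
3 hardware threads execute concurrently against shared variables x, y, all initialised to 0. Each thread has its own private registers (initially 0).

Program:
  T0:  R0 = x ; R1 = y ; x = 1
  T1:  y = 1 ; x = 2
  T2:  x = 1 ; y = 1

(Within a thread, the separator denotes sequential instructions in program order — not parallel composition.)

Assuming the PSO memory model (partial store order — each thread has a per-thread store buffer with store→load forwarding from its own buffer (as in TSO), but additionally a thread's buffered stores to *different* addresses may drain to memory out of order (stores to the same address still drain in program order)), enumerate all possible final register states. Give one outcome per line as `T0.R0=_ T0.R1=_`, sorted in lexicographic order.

T0.R0=0 T0.R1=0
T0.R0=0 T0.R1=1
T0.R0=1 T0.R1=0
T0.R0=1 T0.R1=1
T0.R0=2 T0.R1=0
T0.R0=2 T0.R1=1

outcome vector order: (T0.R0,T0.R1)
|PSO outcomes| = 6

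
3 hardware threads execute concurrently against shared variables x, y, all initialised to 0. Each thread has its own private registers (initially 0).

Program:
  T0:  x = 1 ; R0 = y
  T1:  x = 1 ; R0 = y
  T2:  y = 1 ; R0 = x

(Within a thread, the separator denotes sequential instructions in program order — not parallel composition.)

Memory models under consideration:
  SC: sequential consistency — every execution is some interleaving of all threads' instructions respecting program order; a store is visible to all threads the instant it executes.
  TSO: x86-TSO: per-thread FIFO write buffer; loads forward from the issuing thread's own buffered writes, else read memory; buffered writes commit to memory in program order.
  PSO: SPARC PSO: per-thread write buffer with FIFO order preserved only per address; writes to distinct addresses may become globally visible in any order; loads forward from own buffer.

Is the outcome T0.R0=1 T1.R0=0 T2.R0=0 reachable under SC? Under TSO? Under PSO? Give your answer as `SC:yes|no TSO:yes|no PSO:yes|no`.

outcome vector order: (T0.R0,T1.R0,T2.R0)
SC (5): <0 0 1>, <0 1 1>, <1 0 1>, <1 1 0>, <1 1 1>
TSO (8): <0 0 0>, <0 0 1>, <0 1 0>, <0 1 1>, <1 0 0>, <1 0 1>, <1 1 0>, <1 1 1>
PSO (8): <0 0 0>, <0 0 1>, <0 1 0>, <0 1 1>, <1 0 0>, <1 0 1>, <1 1 0>, <1 1 1>
target <1 0 0> ∈ {TSO,PSO}

SC:no TSO:yes PSO:yes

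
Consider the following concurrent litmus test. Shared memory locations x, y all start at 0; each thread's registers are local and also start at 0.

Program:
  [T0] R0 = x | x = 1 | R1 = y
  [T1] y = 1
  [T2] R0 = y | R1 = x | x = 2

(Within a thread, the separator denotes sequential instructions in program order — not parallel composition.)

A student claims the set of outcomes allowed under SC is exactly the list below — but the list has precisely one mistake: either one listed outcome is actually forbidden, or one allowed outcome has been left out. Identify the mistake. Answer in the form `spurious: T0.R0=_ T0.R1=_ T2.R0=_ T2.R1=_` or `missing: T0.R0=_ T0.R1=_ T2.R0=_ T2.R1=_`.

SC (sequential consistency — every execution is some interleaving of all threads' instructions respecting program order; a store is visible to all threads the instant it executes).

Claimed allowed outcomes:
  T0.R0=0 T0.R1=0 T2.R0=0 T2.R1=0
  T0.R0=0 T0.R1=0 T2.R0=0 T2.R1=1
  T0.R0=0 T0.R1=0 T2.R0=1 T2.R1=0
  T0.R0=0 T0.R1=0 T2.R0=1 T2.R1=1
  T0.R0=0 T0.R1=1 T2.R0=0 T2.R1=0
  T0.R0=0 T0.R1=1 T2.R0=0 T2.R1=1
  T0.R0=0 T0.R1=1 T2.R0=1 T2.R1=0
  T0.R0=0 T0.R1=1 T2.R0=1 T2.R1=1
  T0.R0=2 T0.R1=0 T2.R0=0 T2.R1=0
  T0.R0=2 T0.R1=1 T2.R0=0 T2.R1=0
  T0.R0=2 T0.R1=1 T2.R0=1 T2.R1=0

spurious: T0.R0=0 T0.R1=0 T2.R0=1 T2.R1=0

outcome vector order: (T0.R0,T0.R1,T2.R0,T2.R1)
SC: 10 outcomes — {<0 0 0 0>, <0 0 0 1>, <0 0 1 1>, <0 1 0 0>, <0 1 0 1>, <0 1 1 0>, <0 1 1 1>, <2 0 0 0>, <2 1 0 0>, <2 1 1 0>}
claimed∖SC = {<0 0 1 0>}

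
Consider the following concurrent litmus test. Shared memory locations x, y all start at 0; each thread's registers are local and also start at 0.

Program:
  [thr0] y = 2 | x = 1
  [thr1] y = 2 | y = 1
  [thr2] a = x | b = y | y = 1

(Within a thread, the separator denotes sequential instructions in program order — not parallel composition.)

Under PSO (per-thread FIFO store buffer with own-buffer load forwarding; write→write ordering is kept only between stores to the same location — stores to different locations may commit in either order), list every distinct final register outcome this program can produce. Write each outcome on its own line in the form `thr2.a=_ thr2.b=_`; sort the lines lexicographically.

outcome vector order: (thr2.a,thr2.b)
|PSO outcomes| = 6

thr2.a=0 thr2.b=0
thr2.a=0 thr2.b=1
thr2.a=0 thr2.b=2
thr2.a=1 thr2.b=0
thr2.a=1 thr2.b=1
thr2.a=1 thr2.b=2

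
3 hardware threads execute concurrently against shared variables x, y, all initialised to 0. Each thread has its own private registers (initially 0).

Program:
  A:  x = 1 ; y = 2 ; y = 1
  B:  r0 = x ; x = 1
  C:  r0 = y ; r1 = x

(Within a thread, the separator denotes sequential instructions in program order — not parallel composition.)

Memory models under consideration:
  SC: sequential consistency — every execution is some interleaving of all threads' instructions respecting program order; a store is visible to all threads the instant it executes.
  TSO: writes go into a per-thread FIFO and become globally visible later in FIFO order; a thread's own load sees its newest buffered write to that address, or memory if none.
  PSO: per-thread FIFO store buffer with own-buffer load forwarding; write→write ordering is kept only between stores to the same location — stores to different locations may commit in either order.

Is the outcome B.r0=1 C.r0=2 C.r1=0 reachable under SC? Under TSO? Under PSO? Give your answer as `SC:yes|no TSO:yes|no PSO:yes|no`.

SC:no TSO:no PSO:yes

outcome vector order: (B.r0,C.r0,C.r1)
under SC → <0 0 0>; <0 0 1>; <0 1 1>; <0 2 1>; <1 0 0>; <1 0 1>; <1 1 1>; <1 2 1>
under TSO → <0 0 0>; <0 0 1>; <0 1 1>; <0 2 1>; <1 0 0>; <1 0 1>; <1 1 1>; <1 2 1>
under PSO → <0 0 0>; <0 0 1>; <0 1 0>; <0 1 1>; <0 2 0>; <0 2 1>; <1 0 0>; <1 0 1>; <1 1 0>; <1 1 1>; <1 2 0>; <1 2 1>
target <1 2 0> ∈ {PSO}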